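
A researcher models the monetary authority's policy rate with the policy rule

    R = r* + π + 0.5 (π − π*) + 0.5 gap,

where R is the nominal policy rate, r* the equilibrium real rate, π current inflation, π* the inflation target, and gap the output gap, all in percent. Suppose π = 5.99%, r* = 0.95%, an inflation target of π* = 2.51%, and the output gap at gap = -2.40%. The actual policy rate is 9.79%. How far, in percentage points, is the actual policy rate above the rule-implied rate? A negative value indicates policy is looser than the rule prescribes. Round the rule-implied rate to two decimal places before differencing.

2.31 pp

R = 0.95 + 5.99 + 0.5 × (5.99 − 2.51) + 0.5 × (-2.40)
   = 0.95 + 5.99 + 1.74 − 1.2 = 7.48
Deviation = 9.79 − 7.48 = 2.31 pp.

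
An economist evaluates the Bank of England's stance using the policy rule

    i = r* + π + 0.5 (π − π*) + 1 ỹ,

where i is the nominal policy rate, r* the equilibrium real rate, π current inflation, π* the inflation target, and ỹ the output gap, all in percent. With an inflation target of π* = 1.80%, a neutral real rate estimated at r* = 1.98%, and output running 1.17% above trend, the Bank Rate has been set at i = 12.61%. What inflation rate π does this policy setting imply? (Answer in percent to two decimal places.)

6.91%

Output 1.17% above potential → ỹ = 1.17.
Collecting π: i = r* + (1 + 0.5) π − 0.5 π* + 1 ỹ
1.5 π = 12.61 − 1.98 + 0.5 × 1.80 − 1 × 1.17 = 10.36
π = 10.36 / 1.5 = 6.91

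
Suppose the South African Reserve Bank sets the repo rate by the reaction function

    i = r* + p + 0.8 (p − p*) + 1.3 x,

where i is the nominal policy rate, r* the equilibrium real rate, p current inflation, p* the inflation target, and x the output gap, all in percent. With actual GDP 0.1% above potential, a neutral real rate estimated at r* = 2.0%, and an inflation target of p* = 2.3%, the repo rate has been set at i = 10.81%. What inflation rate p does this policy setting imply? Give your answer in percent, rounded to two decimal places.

5.84%

Output 0.1% above potential → x = 0.1.
Collecting p: i = r* + (1 + 0.8) p − 0.8 p* + 1.3 x
1.8 p = 10.81 − 2.0 + 0.8 × 2.3 − 1.3 × 0.1 = 10.52
p = 10.52 / 1.8 = 5.84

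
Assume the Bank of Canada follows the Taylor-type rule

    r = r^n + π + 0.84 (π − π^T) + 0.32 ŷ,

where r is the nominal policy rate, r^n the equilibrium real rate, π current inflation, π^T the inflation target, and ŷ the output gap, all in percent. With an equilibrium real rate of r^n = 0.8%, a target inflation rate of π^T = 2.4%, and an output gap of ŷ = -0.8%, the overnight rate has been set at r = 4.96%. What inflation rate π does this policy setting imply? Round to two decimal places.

3.50%

Collecting π: r = r^n + (1 + 0.84) π − 0.84 π^T + 0.32 ŷ
1.84 π = 4.96 − 0.8 + 0.84 × 2.4 − 0.32 × (-0.8) = 6.432
π = 6.432 / 1.84 = 3.50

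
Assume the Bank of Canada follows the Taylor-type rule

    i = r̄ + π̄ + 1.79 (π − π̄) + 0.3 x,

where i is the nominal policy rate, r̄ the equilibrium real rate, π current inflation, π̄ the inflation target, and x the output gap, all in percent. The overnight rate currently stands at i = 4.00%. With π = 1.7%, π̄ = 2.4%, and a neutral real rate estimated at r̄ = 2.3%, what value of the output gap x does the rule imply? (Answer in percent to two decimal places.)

1.84%

0.3 x = 4.00 − 2.3 − 2.4 − 1.79 × (1.7 − 2.4) = 0.553
x = 0.553 / 0.3 = 1.84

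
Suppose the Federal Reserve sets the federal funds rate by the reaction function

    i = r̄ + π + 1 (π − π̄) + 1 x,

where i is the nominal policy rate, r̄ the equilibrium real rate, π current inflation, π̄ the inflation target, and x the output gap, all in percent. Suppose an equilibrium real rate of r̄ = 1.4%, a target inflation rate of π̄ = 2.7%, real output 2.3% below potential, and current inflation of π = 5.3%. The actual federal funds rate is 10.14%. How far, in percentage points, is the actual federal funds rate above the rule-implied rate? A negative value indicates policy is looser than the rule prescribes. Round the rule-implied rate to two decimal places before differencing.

Output 2.3% below potential → x = -2.3.
i = 1.4 + 5.3 + 1 × (5.3 − 2.7) + 1 × (-2.3)
   = 1.4 + 5.3 + 2.6 − 2.3 = 7.00
Deviation = 10.14 − 7.00 = 3.14 pp.

3.14 pp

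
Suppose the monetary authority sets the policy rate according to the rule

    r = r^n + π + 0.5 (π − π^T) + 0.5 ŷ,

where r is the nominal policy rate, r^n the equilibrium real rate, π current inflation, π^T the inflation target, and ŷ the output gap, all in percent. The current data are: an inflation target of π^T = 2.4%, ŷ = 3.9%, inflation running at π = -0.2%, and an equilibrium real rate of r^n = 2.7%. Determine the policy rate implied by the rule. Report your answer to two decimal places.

3.15%

r = 2.7 + (-0.2) + 0.5 × (-0.2 − 2.4) + 0.5 × 3.9
   = 2.7 − 0.2 − 1.3 + 1.95 = 3.15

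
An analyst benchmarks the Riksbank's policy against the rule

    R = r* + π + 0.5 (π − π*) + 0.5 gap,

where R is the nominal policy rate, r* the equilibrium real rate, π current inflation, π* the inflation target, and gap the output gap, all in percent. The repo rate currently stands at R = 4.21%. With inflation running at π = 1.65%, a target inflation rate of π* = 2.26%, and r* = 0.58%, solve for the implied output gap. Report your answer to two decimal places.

0.5 gap = 4.21 − 0.58 − 1.65 − 0.5 × (1.65 − 2.26) = 2.285
gap = 2.285 / 0.5 = 4.57

4.57%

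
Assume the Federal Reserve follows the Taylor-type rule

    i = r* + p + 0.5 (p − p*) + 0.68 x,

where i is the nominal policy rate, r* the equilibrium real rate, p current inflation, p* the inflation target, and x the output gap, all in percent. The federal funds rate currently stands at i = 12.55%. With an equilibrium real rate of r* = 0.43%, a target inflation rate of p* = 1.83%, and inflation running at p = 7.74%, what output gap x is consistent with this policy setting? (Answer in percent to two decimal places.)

0.68 x = 12.55 − 0.43 − 7.74 − 0.5 × (7.74 − 1.83) = 1.425
x = 1.425 / 0.68 = 2.10

2.10%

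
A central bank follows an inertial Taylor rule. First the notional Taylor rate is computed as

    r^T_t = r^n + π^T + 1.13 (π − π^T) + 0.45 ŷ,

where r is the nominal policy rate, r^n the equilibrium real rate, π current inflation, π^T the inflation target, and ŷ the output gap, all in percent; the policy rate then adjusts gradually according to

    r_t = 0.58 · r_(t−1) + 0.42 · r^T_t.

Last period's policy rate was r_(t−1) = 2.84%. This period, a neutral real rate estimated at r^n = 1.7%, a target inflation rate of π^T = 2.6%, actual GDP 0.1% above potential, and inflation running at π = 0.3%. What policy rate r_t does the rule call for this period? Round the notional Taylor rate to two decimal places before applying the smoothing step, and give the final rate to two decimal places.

2.38%

Output 0.1% above potential → ŷ = 0.1.
r^T_t = 1.7 + 2.6 + 1.13 × (0.3 − 2.6) + 0.45 × 0.1
   = 1.7 + 2.6 − 2.599 + 0.045 = 1.75
r_t = 0.58 × 2.84 + 0.42 × 1.75 = 1.6472 + 0.735 = 2.38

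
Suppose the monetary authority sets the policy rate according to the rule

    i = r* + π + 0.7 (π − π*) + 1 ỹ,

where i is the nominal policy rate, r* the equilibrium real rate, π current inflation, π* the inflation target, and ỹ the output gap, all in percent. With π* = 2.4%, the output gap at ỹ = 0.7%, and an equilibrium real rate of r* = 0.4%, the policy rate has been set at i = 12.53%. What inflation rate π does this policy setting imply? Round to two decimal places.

Collecting π: i = r* + (1 + 0.7) π − 0.7 π* + 1 ỹ
1.7 π = 12.53 − 0.4 + 0.7 × 2.4 − 1 × 0.7 = 13.11
π = 13.11 / 1.7 = 7.71

7.71%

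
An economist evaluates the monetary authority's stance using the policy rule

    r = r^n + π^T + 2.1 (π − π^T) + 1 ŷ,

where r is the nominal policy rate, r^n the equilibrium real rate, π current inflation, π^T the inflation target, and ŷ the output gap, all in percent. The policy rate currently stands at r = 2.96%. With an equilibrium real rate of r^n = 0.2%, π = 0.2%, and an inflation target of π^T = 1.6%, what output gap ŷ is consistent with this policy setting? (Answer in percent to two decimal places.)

1 ŷ = 2.96 − 0.2 − 1.6 − 2.1 × (0.2 − 1.6) = 4.1
ŷ = 4.1 / 1 = 4.10

4.10%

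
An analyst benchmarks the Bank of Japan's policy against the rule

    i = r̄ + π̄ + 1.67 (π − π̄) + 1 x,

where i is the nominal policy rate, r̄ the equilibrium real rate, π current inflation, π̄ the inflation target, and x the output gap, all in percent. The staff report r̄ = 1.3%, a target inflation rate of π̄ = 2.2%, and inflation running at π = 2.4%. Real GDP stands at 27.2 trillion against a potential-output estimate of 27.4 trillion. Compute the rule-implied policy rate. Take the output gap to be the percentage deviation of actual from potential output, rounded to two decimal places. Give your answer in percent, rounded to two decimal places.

3.10%

Output gap = 100 × (27.2 − 27.4) / 27.4 = -0.73%.
i = 1.30 + 2.20 + 1.67 × (2.40 − 2.20) + 1 × (-0.73)
   = 1.30 + 2.2 + 0.334 − 0.73 = 3.10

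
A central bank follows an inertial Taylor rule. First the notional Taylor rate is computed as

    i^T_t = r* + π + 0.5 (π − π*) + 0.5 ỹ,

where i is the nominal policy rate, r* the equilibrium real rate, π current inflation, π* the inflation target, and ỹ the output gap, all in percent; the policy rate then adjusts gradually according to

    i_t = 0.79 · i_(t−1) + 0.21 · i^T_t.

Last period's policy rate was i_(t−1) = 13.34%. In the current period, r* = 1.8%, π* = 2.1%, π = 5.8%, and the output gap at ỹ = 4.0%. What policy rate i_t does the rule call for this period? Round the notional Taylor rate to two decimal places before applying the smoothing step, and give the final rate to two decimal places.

i^T_t = 1.8 + 5.8 + 0.5 × (5.8 − 2.1) + 0.5 × 4.0
   = 1.8 + 5.8 + 1.85 + 2 = 11.45
i_t = 0.79 × 13.34 + 0.21 × 11.45 = 10.5386 + 2.4045 = 12.94

12.94%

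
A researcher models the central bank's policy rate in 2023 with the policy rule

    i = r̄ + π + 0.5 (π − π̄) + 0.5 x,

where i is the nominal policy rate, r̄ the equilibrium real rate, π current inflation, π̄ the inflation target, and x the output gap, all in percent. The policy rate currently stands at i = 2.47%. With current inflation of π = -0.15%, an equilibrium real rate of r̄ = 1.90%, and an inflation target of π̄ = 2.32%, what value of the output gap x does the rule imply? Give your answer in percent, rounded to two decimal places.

0.5 x = 2.47 − 1.90 − (-0.15) − 0.5 × ((-0.15) − 2.32) = 1.955
x = 1.955 / 0.5 = 3.91

3.91%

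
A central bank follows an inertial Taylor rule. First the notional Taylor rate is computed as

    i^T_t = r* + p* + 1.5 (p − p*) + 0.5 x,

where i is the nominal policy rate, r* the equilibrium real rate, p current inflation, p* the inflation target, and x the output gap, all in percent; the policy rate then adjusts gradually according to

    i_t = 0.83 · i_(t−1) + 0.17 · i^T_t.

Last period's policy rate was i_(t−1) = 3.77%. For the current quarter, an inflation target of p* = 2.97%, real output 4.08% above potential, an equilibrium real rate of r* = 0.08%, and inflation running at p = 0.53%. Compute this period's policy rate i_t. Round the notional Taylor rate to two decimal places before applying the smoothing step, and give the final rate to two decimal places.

Output 4.08% above potential → x = 4.08.
i^T_t = 0.08 + 2.97 + 1.5 × (0.53 − 2.97) + 0.5 × 4.08
   = 0.08 + 2.97 − 3.66 + 2.04 = 1.43
i_t = 0.83 × 3.77 + 0.17 × 1.43 = 3.1291 + 0.2431 = 3.37

3.37%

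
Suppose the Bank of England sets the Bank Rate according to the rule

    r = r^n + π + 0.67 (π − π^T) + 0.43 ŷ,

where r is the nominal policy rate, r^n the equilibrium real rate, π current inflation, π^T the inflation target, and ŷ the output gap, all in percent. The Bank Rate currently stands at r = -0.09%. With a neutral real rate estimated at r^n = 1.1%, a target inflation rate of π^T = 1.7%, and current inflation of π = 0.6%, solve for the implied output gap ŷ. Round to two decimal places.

0.43 ŷ = -0.09 − 1.1 − 0.6 − 0.67 × (0.6 − 1.7) = -1.053
ŷ = -1.053 / 0.43 = -2.45

-2.45%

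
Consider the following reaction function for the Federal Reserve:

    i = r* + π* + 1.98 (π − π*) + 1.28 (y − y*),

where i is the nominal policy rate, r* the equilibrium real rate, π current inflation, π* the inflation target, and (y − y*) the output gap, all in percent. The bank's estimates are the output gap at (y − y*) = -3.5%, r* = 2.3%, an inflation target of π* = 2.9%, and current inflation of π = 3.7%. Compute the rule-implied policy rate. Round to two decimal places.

2.30%

i = 2.3 + 2.9 + 1.98 × (3.7 − 2.9) + 1.28 × (-3.5)
   = 2.3 + 2.9 + 1.584 − 4.48 = 2.30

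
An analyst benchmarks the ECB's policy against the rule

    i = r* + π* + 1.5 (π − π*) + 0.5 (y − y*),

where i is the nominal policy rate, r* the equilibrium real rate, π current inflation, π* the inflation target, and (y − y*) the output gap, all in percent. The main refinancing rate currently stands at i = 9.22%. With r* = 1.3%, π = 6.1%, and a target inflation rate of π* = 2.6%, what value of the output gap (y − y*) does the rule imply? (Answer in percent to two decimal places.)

0.14%

0.5 (y − y*) = 9.22 − 1.3 − 2.6 − 1.5 × (6.1 − 2.6) = 0.07
(y − y*) = 0.07 / 0.5 = 0.14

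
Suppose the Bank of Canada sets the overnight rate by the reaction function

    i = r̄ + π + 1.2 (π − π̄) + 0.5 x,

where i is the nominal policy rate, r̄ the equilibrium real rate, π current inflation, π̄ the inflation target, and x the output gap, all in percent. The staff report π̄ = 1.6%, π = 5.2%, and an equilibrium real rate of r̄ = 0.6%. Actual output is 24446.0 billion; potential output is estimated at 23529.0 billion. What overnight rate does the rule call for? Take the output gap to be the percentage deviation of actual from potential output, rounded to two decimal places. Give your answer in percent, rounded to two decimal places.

Output gap = 100 × (24446.0 − 23529.0) / 23529.0 = 3.90%.
i = 0.60 + 5.20 + 1.2 × (5.20 − 1.60) + 0.5 × 3.90
   = 0.60 + 5.2 + 4.32 + 1.95 = 12.07

12.07%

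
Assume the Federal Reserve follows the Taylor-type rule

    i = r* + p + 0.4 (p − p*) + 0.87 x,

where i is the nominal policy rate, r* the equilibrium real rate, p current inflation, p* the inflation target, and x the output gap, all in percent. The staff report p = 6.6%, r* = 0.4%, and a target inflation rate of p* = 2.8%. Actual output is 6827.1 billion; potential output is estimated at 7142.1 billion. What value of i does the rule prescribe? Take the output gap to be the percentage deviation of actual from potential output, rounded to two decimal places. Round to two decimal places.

Output gap = 100 × (6827.1 − 7142.1) / 7142.1 = -4.41%.
i = 0.40 + 6.60 + 0.4 × (6.60 − 2.80) + 0.87 × (-4.41)
   = 0.40 + 6.6 + 1.52 − 3.8367 = 4.68

4.68%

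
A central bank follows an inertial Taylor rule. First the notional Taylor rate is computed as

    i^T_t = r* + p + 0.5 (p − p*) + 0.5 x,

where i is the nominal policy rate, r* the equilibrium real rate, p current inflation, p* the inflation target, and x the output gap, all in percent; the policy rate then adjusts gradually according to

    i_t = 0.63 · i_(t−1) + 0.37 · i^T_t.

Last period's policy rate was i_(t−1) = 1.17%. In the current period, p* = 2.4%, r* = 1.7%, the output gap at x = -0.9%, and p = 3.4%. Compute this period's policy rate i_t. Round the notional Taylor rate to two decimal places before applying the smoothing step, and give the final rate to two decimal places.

2.64%

i^T_t = 1.7 + 3.4 + 0.5 × (3.4 − 2.4) + 0.5 × (-0.9)
   = 1.7 + 3.4 + 0.5 − 0.45 = 5.15
i_t = 0.63 × 1.17 + 0.37 × 5.15 = 0.7371 + 1.9055 = 2.64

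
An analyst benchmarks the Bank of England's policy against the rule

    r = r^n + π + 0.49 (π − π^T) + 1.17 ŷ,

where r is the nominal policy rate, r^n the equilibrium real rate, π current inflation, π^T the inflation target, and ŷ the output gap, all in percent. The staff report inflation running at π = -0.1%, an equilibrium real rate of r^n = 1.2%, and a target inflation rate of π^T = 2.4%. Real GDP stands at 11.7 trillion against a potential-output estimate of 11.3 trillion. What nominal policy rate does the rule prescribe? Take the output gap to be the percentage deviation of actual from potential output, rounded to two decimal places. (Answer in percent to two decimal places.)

4.02%

Output gap = 100 × (11.7 − 11.3) / 11.3 = 3.54%.
r = 1.20 + (-0.10) + 0.49 × (-0.10 − 2.40) + 1.17 × 3.54
   = 1.20 − 0.1 − 1.225 + 4.1418 = 4.02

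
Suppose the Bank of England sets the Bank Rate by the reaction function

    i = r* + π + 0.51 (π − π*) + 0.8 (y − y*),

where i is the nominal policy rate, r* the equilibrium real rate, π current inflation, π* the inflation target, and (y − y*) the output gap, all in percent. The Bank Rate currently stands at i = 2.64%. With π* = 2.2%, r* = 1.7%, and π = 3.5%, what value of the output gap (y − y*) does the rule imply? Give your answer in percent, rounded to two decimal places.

0.8 (y − y*) = 2.64 − 1.7 − 3.5 − 0.51 × (3.5 − 2.2) = -3.223
(y − y*) = -3.223 / 0.8 = -4.03

-4.03%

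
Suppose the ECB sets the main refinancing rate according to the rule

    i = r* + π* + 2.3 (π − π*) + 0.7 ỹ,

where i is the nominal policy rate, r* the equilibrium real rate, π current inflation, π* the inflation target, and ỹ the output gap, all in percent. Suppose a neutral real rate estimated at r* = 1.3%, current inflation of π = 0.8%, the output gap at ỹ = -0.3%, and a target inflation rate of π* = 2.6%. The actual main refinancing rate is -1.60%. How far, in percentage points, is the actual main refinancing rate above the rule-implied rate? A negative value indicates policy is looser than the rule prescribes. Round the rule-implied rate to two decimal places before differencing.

-1.15 pp

i = 1.3 + 2.6 + 2.3 × (0.8 − 2.6) + 0.7 × (-0.3)
   = 1.3 + 2.6 − 4.14 − 0.21 = -0.45
Deviation = -1.60 − (-0.45) = -1.15 pp.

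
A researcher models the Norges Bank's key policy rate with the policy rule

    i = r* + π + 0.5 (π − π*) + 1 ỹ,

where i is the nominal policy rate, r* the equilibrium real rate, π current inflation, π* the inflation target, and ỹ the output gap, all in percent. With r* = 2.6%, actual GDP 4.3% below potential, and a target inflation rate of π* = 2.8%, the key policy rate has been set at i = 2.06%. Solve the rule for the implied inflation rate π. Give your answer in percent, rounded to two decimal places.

Output 4.3% below potential → ỹ = -4.3.
Collecting π: i = r* + (1 + 0.5) π − 0.5 π* + 1 ỹ
1.5 π = 2.06 − 2.6 + 0.5 × 2.8 − 1 × (-4.3) = 5.16
π = 5.16 / 1.5 = 3.44

3.44%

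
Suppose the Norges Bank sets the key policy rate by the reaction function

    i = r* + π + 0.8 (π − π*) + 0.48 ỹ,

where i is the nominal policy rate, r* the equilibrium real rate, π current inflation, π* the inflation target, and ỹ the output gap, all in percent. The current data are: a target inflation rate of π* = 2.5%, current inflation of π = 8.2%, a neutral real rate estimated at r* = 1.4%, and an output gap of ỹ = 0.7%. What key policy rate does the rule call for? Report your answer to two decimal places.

i = 1.4 + 8.2 + 0.8 × (8.2 − 2.5) + 0.48 × 0.7
   = 1.4 + 8.2 + 4.56 + 0.336 = 14.50

14.50%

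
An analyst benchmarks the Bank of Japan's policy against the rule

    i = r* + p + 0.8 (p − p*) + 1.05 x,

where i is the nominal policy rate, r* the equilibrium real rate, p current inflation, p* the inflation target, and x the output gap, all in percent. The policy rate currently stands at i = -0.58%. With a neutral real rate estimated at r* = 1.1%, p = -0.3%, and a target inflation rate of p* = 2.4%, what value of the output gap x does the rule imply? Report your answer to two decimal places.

0.74%

1.05 x = -0.58 − 1.1 − (-0.3) − 0.8 × ((-0.3) − 2.4) = 0.78
x = 0.78 / 1.05 = 0.74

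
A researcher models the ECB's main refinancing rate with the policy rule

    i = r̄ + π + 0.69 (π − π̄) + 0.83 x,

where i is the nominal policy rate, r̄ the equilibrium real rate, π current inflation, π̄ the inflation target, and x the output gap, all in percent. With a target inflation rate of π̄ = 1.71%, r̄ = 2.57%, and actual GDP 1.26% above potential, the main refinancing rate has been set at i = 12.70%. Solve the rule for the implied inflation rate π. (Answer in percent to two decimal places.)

6.07%

Output 1.26% above potential → x = 1.26.
Collecting π: i = r̄ + (1 + 0.69) π − 0.69 π̄ + 0.83 x
1.69 π = 12.70 − 2.57 + 0.69 × 1.71 − 0.83 × 1.26 = 10.2641
π = 10.2641 / 1.69 = 6.07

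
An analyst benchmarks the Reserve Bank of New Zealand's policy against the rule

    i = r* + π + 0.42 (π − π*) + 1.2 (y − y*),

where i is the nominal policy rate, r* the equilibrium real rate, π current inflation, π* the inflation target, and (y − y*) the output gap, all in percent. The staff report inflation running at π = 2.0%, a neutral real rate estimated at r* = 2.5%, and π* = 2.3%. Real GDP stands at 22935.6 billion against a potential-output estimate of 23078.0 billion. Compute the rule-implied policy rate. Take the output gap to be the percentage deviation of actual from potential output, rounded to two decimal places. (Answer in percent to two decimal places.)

3.63%

Output gap = 100 × (22935.6 − 23078.0) / 23078.0 = -0.62%.
i = 2.50 + 2.00 + 0.42 × (2.00 − 2.30) + 1.2 × (-0.62)
   = 2.50 + 2 − 0.126 − 0.744 = 3.63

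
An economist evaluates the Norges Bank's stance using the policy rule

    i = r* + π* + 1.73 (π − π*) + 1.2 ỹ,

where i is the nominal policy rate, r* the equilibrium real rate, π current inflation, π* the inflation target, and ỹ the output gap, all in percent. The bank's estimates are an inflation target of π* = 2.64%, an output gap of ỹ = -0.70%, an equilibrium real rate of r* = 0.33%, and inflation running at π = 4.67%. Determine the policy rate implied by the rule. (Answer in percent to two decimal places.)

i = 0.33 + 2.64 + 1.73 × (4.67 − 2.64) + 1.2 × (-0.70)
   = 0.33 + 2.64 + 3.5119 − 0.84 = 5.64

5.64%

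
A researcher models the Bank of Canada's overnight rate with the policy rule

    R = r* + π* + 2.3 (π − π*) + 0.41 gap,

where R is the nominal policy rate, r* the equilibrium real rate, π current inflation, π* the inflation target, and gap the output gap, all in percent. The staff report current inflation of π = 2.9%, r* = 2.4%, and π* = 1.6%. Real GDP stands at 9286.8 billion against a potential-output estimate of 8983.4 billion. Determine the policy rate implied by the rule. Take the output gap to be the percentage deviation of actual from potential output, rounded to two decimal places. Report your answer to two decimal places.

8.38%

Output gap = 100 × (9286.8 − 8983.4) / 8983.4 = 3.38%.
R = 2.40 + 1.60 + 2.3 × (2.90 − 1.60) + 0.41 × 3.38
   = 2.40 + 1.6 + 2.99 + 1.3858 = 8.38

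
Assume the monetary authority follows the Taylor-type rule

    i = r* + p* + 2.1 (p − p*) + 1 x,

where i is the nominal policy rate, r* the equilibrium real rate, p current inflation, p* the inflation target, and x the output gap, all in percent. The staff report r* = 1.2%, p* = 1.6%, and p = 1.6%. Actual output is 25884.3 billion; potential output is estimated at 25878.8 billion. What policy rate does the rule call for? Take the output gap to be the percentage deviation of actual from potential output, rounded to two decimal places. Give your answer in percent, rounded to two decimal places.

Output gap = 100 × (25884.3 − 25878.8) / 25878.8 = 0.02%.
i = 1.20 + 1.60 + 2.1 × (1.60 − 1.60) + 1 × 0.02
   = 1.20 + 1.6 + 0 + 0.02 = 2.82

2.82%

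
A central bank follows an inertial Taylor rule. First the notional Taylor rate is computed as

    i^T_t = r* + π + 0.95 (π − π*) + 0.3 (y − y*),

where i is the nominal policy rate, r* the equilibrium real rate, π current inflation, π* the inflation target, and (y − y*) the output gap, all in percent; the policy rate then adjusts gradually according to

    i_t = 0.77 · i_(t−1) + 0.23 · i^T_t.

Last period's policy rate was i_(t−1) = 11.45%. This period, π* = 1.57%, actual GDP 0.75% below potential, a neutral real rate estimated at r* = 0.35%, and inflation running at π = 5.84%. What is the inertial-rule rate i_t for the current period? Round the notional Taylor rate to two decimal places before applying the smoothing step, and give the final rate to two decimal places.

Output 0.75% below potential → (y − y*) = -0.75.
i^T_t = 0.35 + 5.84 + 0.95 × (5.84 − 1.57) + 0.3 × (-0.75)
   = 0.35 + 5.84 + 4.0565 − 0.225 = 10.02
i_t = 0.77 × 11.45 + 0.23 × 10.02 = 8.8165 + 2.3046 = 11.12

11.12%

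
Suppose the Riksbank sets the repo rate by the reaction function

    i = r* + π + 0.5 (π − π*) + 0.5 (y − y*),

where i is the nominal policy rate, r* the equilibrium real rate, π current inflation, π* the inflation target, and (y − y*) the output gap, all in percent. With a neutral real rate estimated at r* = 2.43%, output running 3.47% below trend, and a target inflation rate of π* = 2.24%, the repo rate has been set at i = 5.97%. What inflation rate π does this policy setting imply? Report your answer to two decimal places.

4.26%

Output 3.47% below potential → (y − y*) = -3.47.
Collecting π: i = r* + (1 + 0.5) π − 0.5 π* + 0.5 (y − y*)
1.5 π = 5.97 − 2.43 + 0.5 × 2.24 − 0.5 × (-3.47) = 6.395
π = 6.395 / 1.5 = 4.26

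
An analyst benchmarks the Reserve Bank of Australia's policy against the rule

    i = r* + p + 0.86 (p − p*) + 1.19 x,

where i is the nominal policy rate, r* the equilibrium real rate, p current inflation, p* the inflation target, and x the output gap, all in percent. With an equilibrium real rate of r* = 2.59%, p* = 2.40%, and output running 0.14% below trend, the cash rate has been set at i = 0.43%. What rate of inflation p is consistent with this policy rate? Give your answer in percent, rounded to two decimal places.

Output 0.14% below potential → x = -0.14.
Collecting p: i = r* + (1 + 0.86) p − 0.86 p* + 1.19 x
1.86 p = 0.43 − 2.59 + 0.86 × 2.40 − 1.19 × (-0.14) = 0.0706
p = 0.0706 / 1.86 = 0.04

0.04%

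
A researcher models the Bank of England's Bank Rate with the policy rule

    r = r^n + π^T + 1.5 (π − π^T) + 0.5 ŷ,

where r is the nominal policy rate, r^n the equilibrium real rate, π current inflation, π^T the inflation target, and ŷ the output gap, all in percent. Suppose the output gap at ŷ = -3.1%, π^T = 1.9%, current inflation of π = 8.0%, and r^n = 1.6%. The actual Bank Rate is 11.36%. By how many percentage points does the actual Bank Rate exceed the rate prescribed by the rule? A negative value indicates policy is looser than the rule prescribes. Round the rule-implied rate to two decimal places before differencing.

0.26 pp

r = 1.6 + 1.9 + 1.5 × (8.0 − 1.9) + 0.5 × (-3.1)
   = 1.6 + 1.9 + 9.15 − 1.55 = 11.10
Deviation = 11.36 − 11.10 = 0.26 pp.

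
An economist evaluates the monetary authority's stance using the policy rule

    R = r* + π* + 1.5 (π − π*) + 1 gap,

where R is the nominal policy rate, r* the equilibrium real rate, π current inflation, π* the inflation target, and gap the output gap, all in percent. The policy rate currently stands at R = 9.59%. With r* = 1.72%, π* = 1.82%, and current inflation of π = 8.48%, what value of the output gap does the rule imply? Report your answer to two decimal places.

1 gap = 9.59 − 1.72 − 1.82 − 1.5 × (8.48 − 1.82) = -3.94
gap = -3.94 / 1 = -3.94

-3.94%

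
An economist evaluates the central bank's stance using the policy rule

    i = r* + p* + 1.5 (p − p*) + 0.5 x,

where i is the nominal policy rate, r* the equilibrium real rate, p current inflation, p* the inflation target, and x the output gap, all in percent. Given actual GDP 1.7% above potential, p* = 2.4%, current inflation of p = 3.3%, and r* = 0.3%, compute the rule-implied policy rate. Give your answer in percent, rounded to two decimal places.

Output 1.7% above potential → x = 1.7.
i = 0.3 + 2.4 + 1.5 × (3.3 − 2.4) + 0.5 × 1.7
   = 0.3 + 2.4 + 1.35 + 0.85 = 4.90

4.90%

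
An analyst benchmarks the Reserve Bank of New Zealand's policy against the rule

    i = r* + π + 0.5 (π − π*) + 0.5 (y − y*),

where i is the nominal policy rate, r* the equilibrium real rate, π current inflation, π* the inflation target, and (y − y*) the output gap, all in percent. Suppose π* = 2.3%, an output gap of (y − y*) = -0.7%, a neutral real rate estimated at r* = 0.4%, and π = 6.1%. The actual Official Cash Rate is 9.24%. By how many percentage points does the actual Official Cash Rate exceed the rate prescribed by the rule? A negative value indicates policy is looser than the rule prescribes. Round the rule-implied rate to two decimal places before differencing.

1.19 pp

i = 0.4 + 6.1 + 0.5 × (6.1 − 2.3) + 0.5 × (-0.7)
   = 0.4 + 6.1 + 1.9 − 0.35 = 8.05
Deviation = 9.24 − 8.05 = 1.19 pp.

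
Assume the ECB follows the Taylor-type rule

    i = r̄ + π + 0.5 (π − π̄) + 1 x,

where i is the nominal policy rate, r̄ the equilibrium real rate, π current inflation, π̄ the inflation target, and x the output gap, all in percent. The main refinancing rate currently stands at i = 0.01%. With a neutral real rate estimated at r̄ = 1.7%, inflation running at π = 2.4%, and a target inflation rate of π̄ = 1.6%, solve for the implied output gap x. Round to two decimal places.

-4.49%

1 x = 0.01 − 1.7 − 2.4 − 0.5 × (2.4 − 1.6) = -4.49
x = -4.49 / 1 = -4.49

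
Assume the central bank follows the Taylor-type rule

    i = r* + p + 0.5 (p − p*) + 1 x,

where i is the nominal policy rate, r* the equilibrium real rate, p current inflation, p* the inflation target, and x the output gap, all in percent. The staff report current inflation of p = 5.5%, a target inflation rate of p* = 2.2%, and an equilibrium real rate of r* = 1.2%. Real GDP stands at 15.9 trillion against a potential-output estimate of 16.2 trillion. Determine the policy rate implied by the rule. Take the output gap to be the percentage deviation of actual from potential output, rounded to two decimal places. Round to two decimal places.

6.50%

Output gap = 100 × (15.9 − 16.2) / 16.2 = -1.85%.
i = 1.20 + 5.50 + 0.5 × (5.50 − 2.20) + 1 × (-1.85)
   = 1.20 + 5.5 + 1.65 − 1.85 = 6.50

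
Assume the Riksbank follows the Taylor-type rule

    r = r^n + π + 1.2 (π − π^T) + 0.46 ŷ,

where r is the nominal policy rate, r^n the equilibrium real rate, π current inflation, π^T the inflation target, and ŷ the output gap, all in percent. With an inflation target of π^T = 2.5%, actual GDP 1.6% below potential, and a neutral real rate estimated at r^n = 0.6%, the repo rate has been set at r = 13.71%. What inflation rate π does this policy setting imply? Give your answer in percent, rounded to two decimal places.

7.66%

Output 1.6% below potential → ŷ = -1.6.
Collecting π: r = r^n + (1 + 1.2) π − 1.2 π^T + 0.46 ŷ
2.2 π = 13.71 − 0.6 + 1.2 × 2.5 − 0.46 × (-1.6) = 16.846
π = 16.846 / 2.2 = 7.66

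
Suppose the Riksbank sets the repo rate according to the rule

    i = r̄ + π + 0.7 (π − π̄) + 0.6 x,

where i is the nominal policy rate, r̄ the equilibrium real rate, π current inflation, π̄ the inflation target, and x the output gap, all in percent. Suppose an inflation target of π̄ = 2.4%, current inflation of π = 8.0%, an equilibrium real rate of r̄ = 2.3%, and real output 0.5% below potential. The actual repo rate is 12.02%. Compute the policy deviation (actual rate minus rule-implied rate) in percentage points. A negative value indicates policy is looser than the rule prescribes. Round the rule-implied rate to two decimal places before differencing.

-1.90 pp

Output 0.5% below potential → x = -0.5.
i = 2.3 + 8.0 + 0.7 × (8.0 − 2.4) + 0.6 × (-0.5)
   = 2.3 + 8 + 3.92 − 0.3 = 13.92
Deviation = 12.02 − 13.92 = -1.90 pp.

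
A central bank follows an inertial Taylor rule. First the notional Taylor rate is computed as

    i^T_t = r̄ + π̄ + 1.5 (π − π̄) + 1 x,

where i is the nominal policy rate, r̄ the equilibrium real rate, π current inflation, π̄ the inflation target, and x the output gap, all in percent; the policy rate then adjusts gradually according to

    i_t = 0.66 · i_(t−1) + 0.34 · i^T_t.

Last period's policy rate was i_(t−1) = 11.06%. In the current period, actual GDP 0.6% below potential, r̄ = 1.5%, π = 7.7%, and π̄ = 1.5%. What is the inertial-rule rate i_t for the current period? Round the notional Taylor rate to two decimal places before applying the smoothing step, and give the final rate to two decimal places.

Output 0.6% below potential → x = -0.6.
i^T_t = 1.5 + 1.5 + 1.5 × (7.7 − 1.5) + 1 × (-0.6)
   = 1.5 + 1.5 + 9.3 − 0.6 = 11.70
i_t = 0.66 × 11.06 + 0.34 × 11.70 = 7.2996 + 3.978 = 11.28

11.28%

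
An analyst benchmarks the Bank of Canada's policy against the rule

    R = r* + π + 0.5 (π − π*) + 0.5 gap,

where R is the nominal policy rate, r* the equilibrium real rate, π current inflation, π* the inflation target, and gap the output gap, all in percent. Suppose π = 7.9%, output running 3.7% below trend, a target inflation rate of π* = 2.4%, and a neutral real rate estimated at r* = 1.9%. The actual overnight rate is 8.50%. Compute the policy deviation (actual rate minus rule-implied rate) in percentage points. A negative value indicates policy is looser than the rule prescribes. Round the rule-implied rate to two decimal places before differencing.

-2.20 pp

Output 3.7% below potential → gap = -3.7.
R = 1.9 + 7.9 + 0.5 × (7.9 − 2.4) + 0.5 × (-3.7)
   = 1.9 + 7.9 + 2.75 − 1.85 = 10.70
Deviation = 8.50 − 10.70 = -2.20 pp.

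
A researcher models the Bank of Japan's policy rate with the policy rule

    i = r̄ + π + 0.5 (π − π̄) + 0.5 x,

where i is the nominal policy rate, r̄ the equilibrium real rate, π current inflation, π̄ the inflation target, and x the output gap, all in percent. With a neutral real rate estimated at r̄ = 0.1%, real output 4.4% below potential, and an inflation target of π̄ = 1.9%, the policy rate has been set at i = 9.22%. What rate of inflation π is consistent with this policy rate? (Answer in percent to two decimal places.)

Output 4.4% below potential → x = -4.4.
Collecting π: i = r̄ + (1 + 0.5) π − 0.5 π̄ + 0.5 x
1.5 π = 9.22 − 0.1 + 0.5 × 1.9 − 0.5 × (-4.4) = 12.27
π = 12.27 / 1.5 = 8.18

8.18%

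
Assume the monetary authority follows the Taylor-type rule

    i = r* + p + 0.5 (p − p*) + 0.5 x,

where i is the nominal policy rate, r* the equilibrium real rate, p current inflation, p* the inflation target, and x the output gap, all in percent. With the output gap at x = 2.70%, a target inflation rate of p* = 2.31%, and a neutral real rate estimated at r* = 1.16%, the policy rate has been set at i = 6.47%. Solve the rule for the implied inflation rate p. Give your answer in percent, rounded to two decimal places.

Collecting p: i = r* + (1 + 0.5) p − 0.5 p* + 0.5 x
1.5 p = 6.47 − 1.16 + 0.5 × 2.31 − 0.5 × 2.70 = 5.115
p = 5.115 / 1.5 = 3.41

3.41%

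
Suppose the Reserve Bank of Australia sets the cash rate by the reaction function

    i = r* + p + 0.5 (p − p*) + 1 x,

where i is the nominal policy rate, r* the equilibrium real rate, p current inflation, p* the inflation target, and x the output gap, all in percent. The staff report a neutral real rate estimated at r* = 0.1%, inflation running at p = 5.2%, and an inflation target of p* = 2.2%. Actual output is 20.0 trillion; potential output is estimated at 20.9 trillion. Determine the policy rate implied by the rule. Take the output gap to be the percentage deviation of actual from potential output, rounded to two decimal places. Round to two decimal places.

Output gap = 100 × (20.0 − 20.9) / 20.9 = -4.31%.
i = 0.10 + 5.20 + 0.5 × (5.20 − 2.20) + 1 × (-4.31)
   = 0.10 + 5.2 + 1.5 − 4.31 = 2.49

2.49%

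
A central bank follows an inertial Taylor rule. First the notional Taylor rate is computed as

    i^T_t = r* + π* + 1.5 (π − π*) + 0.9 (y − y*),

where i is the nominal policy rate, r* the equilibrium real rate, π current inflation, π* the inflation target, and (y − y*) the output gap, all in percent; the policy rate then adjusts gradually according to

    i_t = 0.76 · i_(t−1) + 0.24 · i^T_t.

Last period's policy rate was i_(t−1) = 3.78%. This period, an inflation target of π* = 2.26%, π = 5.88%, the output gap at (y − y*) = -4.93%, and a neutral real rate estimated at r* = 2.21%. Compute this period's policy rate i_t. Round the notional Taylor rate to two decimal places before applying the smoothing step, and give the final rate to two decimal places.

i^T_t = 2.21 + 2.26 + 1.5 × (5.88 − 2.26) + 0.9 × (-4.93)
   = 2.21 + 2.26 + 5.43 − 4.437 = 5.46
i_t = 0.76 × 3.78 + 0.24 × 5.46 = 2.8728 + 1.3104 = 4.18

4.18%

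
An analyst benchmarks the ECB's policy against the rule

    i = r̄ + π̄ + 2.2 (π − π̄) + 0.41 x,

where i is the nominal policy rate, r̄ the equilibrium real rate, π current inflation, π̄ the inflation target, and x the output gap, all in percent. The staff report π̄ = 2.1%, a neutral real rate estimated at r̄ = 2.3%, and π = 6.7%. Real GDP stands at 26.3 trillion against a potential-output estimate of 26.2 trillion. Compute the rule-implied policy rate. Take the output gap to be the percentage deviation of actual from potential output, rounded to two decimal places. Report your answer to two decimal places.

Output gap = 100 × (26.3 − 26.2) / 26.2 = 0.38%.
i = 2.30 + 2.10 + 2.2 × (6.70 − 2.10) + 0.41 × 0.38
   = 2.30 + 2.1 + 10.12 + 0.1558 = 14.68

14.68%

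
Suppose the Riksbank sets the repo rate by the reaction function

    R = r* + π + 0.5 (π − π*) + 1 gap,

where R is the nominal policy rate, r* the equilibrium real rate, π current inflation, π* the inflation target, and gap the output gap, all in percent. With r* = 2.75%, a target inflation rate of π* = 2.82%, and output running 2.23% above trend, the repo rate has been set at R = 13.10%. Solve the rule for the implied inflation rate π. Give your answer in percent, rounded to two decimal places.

6.35%

Output 2.23% above potential → gap = 2.23.
Collecting π: R = r* + (1 + 0.5) π − 0.5 π* + 1 gap
1.5 π = 13.10 − 2.75 + 0.5 × 2.82 − 1 × 2.23 = 9.53
π = 9.53 / 1.5 = 6.35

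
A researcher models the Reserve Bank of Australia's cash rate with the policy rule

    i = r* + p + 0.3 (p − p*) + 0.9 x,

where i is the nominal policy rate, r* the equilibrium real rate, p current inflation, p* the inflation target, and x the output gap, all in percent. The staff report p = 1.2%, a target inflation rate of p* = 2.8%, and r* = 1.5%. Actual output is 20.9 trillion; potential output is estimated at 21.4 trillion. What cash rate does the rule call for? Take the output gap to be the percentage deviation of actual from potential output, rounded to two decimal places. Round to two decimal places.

Output gap = 100 × (20.9 − 21.4) / 21.4 = -2.34%.
i = 1.50 + 1.20 + 0.3 × (1.20 − 2.80) + 0.9 × (-2.34)
   = 1.50 + 1.2 − 0.48 − 2.106 = 0.11

0.11%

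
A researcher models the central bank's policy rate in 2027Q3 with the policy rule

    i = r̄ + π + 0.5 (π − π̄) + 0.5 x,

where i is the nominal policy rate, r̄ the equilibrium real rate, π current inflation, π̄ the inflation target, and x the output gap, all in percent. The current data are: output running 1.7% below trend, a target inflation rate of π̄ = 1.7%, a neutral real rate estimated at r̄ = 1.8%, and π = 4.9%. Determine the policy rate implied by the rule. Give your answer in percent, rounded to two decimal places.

Output 1.7% below potential → x = -1.7.
i = 1.8 + 4.9 + 0.5 × (4.9 − 1.7) + 0.5 × (-1.7)
   = 1.8 + 4.9 + 1.6 − 0.85 = 7.45

7.45%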